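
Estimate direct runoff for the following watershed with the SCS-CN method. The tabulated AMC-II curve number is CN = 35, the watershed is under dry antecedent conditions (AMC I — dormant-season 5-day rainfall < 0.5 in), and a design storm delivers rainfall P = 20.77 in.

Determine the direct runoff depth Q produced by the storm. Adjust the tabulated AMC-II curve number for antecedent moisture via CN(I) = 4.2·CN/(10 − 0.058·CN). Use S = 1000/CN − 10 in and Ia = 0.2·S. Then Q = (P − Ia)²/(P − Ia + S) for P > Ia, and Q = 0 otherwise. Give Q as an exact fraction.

Q = 30736751761/12132189300 in ≈ 2.533 in

Dry (AMC I): CN(I) = 4.2·35/(10 − 0.058·35) = 147/(797/100) = 14700/797 ≈ 18.444
S = 1000/(14700/797) − 10 = 6500/147 in ≈ 44.218 in
Ia = 0.2·(6500/147) = 1300/147 in ≈ 8.844 in
P − Ia = 20.770 − 8.844 = 175319/14700 ≈ 11.926 in (> 0, runoff occurs)
Q = (175319/14700)²/((175319/14700) + 6500/147) = (30736751761/216090000)/(825319/14700) = 30736751761/12132189300 in ≈ 2.533 in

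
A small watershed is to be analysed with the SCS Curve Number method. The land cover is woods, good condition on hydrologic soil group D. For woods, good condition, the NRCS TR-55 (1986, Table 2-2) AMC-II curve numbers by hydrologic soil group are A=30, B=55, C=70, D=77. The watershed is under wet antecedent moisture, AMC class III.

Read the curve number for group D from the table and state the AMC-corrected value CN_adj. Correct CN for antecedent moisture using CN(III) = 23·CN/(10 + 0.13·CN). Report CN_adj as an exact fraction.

NRCS table: woods, good condition, soil group D → CN(II) = 77
CN(III) from CN(II)=77: (23·77)/(10 + 0.13·77) = 7700/87 ≈ 88.506

CN_adj = 7700/87 ≈ 88.506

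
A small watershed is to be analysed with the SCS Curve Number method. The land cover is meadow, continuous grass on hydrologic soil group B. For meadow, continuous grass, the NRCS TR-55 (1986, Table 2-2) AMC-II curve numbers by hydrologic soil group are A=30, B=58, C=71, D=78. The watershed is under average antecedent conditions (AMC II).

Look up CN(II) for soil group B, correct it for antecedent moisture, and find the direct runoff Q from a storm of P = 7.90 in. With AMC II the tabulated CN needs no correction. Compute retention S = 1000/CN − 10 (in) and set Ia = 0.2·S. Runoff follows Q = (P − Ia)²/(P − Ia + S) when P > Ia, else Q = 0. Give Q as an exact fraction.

Q = 3500641/1151590 in ≈ 3.040 in

NRCS table: meadow, continuous grass, soil group B → CN(II) = 58
CN(II) = 58; AMC II needs no correction.
Max retention: S = 1000/58 − 10 = 210/29 in (≈ 7.241 in)
Ia = 0.2S: 0.2·7.241 = 1.448 in (exactly 42/29)
P − Ia = 7.900 − 1.448 = 1871/290 ≈ 6.452 in (> 0, runoff occurs)
Runoff Q = (P−Ia)²/(P−Ia+S) = (6.452)²/(6.452+7.241) = 3500641/1151590 ≈ 3.040 in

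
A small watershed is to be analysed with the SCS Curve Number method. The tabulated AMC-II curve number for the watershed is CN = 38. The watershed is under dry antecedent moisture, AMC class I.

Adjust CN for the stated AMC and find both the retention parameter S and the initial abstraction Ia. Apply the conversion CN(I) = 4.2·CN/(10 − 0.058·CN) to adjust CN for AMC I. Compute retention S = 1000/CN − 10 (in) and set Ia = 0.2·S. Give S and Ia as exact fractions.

CN(I) from CN(II)=38: (4.2·38)/(10 − 0.058·38) = 39900/1949 ≈ 20.472
Max retention: S = 1000/(39900/1949) − 10 = 15500/399 in (≈ 38.847 in)
Initial abstraction Ia = S/5 = (15500/399)/5 = 3100/399 ≈ 7.769 in

S = 15500/399 in ≈ 38.847 in; Ia = 3100/399 in ≈ 7.769 in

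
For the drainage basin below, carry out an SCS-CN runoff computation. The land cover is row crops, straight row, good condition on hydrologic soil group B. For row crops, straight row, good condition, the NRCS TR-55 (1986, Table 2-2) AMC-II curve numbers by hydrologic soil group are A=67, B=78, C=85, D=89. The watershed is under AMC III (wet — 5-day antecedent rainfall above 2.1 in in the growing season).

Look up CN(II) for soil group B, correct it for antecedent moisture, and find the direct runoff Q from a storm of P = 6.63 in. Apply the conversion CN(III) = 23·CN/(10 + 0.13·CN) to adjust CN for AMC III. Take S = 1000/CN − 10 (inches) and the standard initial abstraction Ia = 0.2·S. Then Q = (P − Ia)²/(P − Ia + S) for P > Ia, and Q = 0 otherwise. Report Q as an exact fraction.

NRCS table: row crops, straight row, good condition, soil group B → CN(II) = 78
Adjust CN=78 to AMC III: 23·78/(10 + 0.13·78) → 1794 ÷ (1007/50) = 89700/1007 ≈ 89.076
Retention S: 1000/CN − 10 with CN=89.076 → S = 1100/897 ≈ 1.226 in
Ia = 0.2S: 0.2·1.226 = 0.245 in (exactly 220/897)
Since P=6.630 > Ia=0.245: effective rainfall P−Ia = 572711/89700 in
Runoff Q = (P−Ia)²/(P−Ia+S) = (6.385)²/(6.385+1.226) = 327997889521/61239176700 ≈ 5.356 in

Q = 327997889521/61239176700 in ≈ 5.356 in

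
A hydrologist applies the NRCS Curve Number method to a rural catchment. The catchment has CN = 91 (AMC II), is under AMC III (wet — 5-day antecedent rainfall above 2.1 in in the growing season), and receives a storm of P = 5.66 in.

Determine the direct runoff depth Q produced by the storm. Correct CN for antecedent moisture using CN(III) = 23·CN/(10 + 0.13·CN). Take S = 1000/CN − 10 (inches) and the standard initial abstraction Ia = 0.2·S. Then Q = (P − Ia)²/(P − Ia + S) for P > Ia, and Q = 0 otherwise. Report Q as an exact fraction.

Wet (AMC III): CN(III) = 23·91/(10 + 0.13·91) = 2093/(2183/100) = 209300/2183 ≈ 95.877
S = 1000/(209300/2183) − 10 = 900/2093 in ≈ 0.430 in
Initial abstraction Ia = S/5 = (900/2093)/5 = 180/2093 ≈ 0.086 in
Excess rainfall: 5.660 − 0.086 = 5.574 in; P > Ia so Q > 0
Q: (583319/104650)² ÷ (628319/104650) = 340261055761/65753583350 in (≈ 5.175 in)

Q = 340261055761/65753583350 in ≈ 5.175 in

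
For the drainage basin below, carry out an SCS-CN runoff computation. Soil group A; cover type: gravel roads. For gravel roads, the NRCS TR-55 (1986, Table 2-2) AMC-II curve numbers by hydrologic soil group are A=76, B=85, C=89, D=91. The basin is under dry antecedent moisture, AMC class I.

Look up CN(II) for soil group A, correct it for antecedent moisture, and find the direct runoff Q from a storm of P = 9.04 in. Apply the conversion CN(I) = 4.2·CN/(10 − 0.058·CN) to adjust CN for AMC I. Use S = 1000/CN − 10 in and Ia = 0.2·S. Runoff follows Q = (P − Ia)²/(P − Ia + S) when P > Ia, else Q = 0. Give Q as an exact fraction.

Q = 313951682/83221425 in ≈ 3.772 in

NRCS table: gravel roads, soil group A → CN(II) = 76
Dry (AMC I): CN(I) = 4.2·76/(10 − 0.058·76) = (1596/5)/(699/125) = 13300/233 ≈ 57.082
Max retention: S = 1000/(13300/233) − 10 = 1000/133 in (≈ 7.519 in)
Initial abstraction Ia = S/5 = (1000/133)/5 = 200/133 ≈ 1.504 in
P − Ia = 9.040 − 1.504 = 25058/3325 ≈ 7.536 in (> 0, runoff occurs)
Runoff Q = (P−Ia)²/(P−Ia+S) = (7.536)²/(7.536+7.519) = 313951682/83221425 ≈ 3.772 in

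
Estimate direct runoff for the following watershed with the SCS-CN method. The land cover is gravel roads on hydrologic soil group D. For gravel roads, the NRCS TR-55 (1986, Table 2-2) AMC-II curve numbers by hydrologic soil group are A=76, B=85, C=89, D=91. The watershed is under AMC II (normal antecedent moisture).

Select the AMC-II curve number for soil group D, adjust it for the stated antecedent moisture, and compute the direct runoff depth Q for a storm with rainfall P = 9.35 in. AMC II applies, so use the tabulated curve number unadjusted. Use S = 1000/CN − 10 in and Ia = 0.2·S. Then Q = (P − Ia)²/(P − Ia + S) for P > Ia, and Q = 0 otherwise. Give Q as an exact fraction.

Q = 277455649/33591740 in ≈ 8.260 in

NRCS table: gravel roads, soil group D → CN(II) = 91
CN(II) = 91; AMC II needs no correction.
Max retention: S = 1000/91 − 10 = 90/91 in (≈ 0.989 in)
Ia = 0.2·(90/91) = 18/91 in ≈ 0.198 in
Since P=9.350 > Ia=0.198: effective rainfall P−Ia = 16657/1820 in
Runoff Q = (P−Ia)²/(P−Ia+S) = (9.152)²/(9.152+0.989) = 277455649/33591740 ≈ 8.260 in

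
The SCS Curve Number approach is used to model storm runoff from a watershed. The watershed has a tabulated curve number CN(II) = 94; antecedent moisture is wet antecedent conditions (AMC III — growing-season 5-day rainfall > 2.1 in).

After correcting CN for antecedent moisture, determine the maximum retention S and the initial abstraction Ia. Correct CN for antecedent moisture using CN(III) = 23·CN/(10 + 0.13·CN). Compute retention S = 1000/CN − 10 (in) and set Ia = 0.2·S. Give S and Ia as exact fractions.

S = 300/1081 in ≈ 0.278 in; Ia = 60/1081 in ≈ 0.056 in

CN(III) from CN(II)=94: (23·94)/(10 + 0.13·94) = 108100/1111 ≈ 97.300
Max retention: S = 1000/(108100/1111) − 10 = 300/1081 in (≈ 0.278 in)
Ia = 0.2·(300/1081) = 60/1081 in ≈ 0.056 in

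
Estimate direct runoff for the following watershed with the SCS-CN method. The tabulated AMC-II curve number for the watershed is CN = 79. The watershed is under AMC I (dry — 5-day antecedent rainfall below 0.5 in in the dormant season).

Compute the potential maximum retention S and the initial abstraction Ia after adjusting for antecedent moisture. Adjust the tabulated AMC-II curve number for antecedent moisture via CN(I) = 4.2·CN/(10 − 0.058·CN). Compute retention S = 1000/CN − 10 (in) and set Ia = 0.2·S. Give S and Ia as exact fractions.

Dry (AMC I): CN(I) = 4.2·79/(10 − 0.058·79) = (1659/5)/(2709/500) = 7900/129 ≈ 61.240
Max retention: S = 1000/(7900/129) − 10 = 500/79 in (≈ 6.329 in)
Initial abstraction Ia = S/5 = (500/79)/5 = 100/79 ≈ 1.266 in

S = 500/79 in ≈ 6.329 in; Ia = 100/79 in ≈ 1.266 in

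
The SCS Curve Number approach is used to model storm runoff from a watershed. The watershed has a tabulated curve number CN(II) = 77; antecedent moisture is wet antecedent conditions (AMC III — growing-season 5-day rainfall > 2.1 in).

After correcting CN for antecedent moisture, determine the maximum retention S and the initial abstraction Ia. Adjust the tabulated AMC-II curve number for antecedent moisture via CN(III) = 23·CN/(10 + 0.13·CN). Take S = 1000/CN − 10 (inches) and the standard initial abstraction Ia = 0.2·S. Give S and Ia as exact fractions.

Wet (AMC III): CN(III) = 23·77/(10 + 0.13·77) = 1771/(2001/100) = 7700/87 ≈ 88.506
Max retention: S = 1000/(7700/87) − 10 = 100/77 in (≈ 1.299 in)
Ia = 0.2S: 0.2·1.299 = 0.260 in (exactly 20/77)

S = 100/77 in ≈ 1.299 in; Ia = 20/77 in ≈ 0.260 in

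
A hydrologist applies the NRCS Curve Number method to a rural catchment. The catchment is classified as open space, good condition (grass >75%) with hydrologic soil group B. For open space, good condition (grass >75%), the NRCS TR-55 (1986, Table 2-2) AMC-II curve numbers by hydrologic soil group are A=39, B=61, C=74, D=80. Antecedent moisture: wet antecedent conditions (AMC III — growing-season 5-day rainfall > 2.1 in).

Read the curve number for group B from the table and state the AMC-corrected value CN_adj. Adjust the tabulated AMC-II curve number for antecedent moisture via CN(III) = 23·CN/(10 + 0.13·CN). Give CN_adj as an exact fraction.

NRCS table: open space, good condition (grass >75%), soil group B → CN(II) = 61
Wet (AMC III): CN(III) = 23·61/(10 + 0.13·61) = 1403/(1793/100) = 140300/1793 ≈ 78.249

CN_adj = 140300/1793 ≈ 78.249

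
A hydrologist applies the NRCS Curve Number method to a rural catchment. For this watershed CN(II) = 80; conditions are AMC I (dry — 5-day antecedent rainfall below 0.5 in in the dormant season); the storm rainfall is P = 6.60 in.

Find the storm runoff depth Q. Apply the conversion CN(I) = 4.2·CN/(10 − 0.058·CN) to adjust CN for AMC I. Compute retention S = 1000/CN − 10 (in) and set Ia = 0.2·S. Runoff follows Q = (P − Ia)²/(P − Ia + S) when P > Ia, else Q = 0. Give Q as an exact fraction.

Q = 322624/125265 in ≈ 2.576 in

Adjust CN=80 to AMC I: 4.2·80/(10 − 0.058·80) → 336 ÷ (134/25) = 4200/67 ≈ 62.687
S = 1000/(4200/67) − 10 = 125/21 in ≈ 5.952 in
Ia = 0.2·(125/21) = 25/21 in ≈ 1.190 in
P − Ia = 6.600 − 1.190 = 568/105 ≈ 5.410 in (> 0, runoff occurs)
Q = (568/105)²/((568/105) + 125/21) = (322624/11025)/(1193/105) = 322624/125265 in ≈ 2.576 in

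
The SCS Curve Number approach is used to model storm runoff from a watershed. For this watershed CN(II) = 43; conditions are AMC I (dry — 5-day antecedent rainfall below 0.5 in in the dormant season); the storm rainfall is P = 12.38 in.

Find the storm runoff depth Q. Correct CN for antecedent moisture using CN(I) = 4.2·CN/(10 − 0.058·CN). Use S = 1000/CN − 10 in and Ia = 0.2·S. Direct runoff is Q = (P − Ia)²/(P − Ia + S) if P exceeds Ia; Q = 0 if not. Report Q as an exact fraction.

CN(I) from CN(II)=43: (4.2·43)/(10 − 0.058·43) = 30100/1251 ≈ 24.061
Max retention: S = 1000/(30100/1251) − 10 = 9500/301 in (≈ 31.561 in)
Ia = 0.2S: 0.2·31.561 = 6.312 in (exactly 1900/301)
Since P=12.380 > Ia=6.312: effective rainfall P−Ia = 91319/15050 in
Q = (91319/15050)²/((91319/15050) + 9500/301) = (8339159761/226502500)/(566319/15050) = 8339159761/8523100950 in ≈ 0.978 in

Q = 8339159761/8523100950 in ≈ 0.978 in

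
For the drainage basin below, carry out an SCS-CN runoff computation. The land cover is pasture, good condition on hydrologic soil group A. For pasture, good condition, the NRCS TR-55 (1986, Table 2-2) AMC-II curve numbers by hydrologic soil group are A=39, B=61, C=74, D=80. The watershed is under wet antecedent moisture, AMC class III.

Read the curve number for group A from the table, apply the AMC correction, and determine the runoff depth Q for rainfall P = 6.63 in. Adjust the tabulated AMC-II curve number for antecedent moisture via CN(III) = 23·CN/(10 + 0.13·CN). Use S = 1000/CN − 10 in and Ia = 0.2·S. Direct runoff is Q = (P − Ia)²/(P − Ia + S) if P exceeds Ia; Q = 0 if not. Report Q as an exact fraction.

NRCS table: pasture, good condition, soil group A → CN(II) = 39
Adjust CN=39 to AMC III: 23·39/(10 + 0.13·39) → 897 ÷ (1507/100) = 89700/1507 ≈ 59.522
Max retention: S = 1000/(89700/1507) − 10 = 6100/897 in (≈ 6.800 in)
Initial abstraction Ia = S/5 = (6100/897)/5 = 1220/897 ≈ 1.360 in
Since P=6.630 > Ia=1.360: effective rainfall P−Ia = 472711/89700 in
Q: (472711/89700)² ÷ (1082711/89700) = 223455689521/97119176700 in (≈ 2.301 in)

Q = 223455689521/97119176700 in ≈ 2.301 in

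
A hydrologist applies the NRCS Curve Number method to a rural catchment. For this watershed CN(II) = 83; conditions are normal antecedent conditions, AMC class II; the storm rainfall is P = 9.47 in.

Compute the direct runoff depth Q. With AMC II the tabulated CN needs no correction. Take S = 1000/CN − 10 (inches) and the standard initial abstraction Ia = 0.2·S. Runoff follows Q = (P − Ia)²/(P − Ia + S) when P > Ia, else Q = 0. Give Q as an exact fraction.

Q = 5655190401/765268300 in ≈ 7.390 in

Average conditions: CN = 83 (no AMC adjustment).
S = 1000/83 − 10 = 170/83 in ≈ 2.048 in
Initial abstraction Ia = S/5 = (170/83)/5 = 34/83 ≈ 0.410 in
Excess rainfall: 9.470 − 0.410 = 9.060 in; P > Ia so Q > 0
Q = (75201/8300)²/((75201/8300) + 170/83) = (5655190401/68890000)/(92201/8300) = 5655190401/765268300 in ≈ 7.390 in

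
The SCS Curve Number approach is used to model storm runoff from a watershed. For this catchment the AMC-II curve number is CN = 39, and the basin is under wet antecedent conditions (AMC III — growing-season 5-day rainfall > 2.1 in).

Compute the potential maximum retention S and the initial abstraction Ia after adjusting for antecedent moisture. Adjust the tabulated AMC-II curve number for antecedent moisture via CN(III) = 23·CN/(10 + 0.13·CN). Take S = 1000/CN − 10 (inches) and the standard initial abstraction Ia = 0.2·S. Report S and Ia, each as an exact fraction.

Adjust CN=39 to AMC III: 23·39/(10 + 0.13·39) → 897 ÷ (1507/100) = 89700/1507 ≈ 59.522
Retention S: 1000/CN − 10 with CN=59.522 → S = 6100/897 ≈ 6.800 in
Initial abstraction Ia = S/5 = (6100/897)/5 = 1220/897 ≈ 1.360 in

S = 6100/897 in ≈ 6.800 in; Ia = 1220/897 in ≈ 1.360 in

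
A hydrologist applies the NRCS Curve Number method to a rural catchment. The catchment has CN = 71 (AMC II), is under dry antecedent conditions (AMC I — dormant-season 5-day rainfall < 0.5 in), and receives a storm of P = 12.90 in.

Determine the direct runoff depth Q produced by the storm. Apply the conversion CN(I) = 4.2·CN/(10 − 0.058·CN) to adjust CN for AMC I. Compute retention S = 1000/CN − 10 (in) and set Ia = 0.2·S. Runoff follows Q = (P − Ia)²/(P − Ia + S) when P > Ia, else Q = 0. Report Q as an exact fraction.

Q = 26679628921/4597334490 in ≈ 5.803 in

Adjust CN=71 to AMC I: 4.2·71/(10 − 0.058·71) → (1491/5) ÷ (2941/500) = 149100/2941 ≈ 50.697
Retention S: 1000/CN − 10 with CN=50.697 → S = 14500/1491 ≈ 9.725 in
Initial abstraction Ia = S/5 = (14500/1491)/5 = 2900/1491 ≈ 1.945 in
Excess rainfall: 12.900 − 1.945 = 10.955 in; P > Ia so Q > 0
Runoff Q = (P−Ia)²/(P−Ia+S) = (10.955)²/(10.955+9.725) = 26679628921/4597334490 ≈ 5.803 in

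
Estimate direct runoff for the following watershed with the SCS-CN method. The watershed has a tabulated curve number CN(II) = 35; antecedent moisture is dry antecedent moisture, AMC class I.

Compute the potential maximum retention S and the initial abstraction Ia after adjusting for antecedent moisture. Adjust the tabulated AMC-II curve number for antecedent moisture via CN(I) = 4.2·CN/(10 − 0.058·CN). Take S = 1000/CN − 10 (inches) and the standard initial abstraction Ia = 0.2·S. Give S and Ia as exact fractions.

S = 6500/147 in ≈ 44.218 in; Ia = 1300/147 in ≈ 8.844 in

Dry (AMC I): CN(I) = 4.2·35/(10 − 0.058·35) = 147/(797/100) = 14700/797 ≈ 18.444
Retention S: 1000/CN − 10 with CN=18.444 → S = 6500/147 ≈ 44.218 in
Initial abstraction Ia = S/5 = (6500/147)/5 = 1300/147 ≈ 8.844 in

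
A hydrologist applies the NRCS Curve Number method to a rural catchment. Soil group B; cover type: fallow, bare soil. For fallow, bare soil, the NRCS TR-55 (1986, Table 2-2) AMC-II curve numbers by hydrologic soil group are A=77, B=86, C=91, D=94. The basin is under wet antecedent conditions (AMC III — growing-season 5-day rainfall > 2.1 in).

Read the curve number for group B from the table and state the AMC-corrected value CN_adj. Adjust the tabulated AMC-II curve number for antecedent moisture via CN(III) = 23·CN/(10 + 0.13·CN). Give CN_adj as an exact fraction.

CN_adj = 98900/1059 ≈ 93.390

NRCS table: fallow, bare soil, soil group B → CN(II) = 86
Adjust CN=86 to AMC III: 23·86/(10 + 0.13·86) → 1978 ÷ (1059/50) = 98900/1059 ≈ 93.390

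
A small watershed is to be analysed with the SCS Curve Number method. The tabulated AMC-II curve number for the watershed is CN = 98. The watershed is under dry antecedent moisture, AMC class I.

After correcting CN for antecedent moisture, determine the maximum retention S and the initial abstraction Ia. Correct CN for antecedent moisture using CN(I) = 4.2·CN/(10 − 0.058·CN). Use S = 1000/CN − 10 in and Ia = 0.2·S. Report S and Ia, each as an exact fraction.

S = 500/1029 in ≈ 0.486 in; Ia = 100/1029 in ≈ 0.097 in

CN(I) from CN(II)=98: (4.2·98)/(10 − 0.058·98) = 102900/1079 ≈ 95.366
S = 1000/(102900/1079) − 10 = 500/1029 in ≈ 0.486 in
Ia = 0.2S: 0.2·0.486 = 0.097 in (exactly 100/1029)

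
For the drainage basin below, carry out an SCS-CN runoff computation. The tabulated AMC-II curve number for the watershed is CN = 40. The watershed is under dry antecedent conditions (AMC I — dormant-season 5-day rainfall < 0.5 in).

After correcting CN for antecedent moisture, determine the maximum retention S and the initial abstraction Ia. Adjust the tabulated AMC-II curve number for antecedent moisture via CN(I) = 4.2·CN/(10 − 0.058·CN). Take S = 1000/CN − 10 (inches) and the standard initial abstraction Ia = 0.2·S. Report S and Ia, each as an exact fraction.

S = 250/7 in ≈ 35.714 in; Ia = 50/7 in ≈ 7.143 in

Adjust CN=40 to AMC I: 4.2·40/(10 − 0.058·40) → 168 ÷ (192/25) = 175/8 ≈ 21.875
Retention S: 1000/CN − 10 with CN=21.875 → S = 250/7 ≈ 35.714 in
Ia = 0.2·(250/7) = 50/7 in ≈ 7.143 in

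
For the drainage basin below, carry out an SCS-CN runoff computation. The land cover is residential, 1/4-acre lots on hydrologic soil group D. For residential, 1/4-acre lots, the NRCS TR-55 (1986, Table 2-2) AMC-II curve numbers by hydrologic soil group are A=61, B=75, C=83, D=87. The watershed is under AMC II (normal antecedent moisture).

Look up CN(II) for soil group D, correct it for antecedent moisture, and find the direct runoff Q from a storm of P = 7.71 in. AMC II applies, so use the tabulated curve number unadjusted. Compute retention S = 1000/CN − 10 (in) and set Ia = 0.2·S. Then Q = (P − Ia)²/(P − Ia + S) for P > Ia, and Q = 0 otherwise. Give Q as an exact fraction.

NRCS table: residential, 1/4-acre lots, soil group D → CN(II) = 87
Average conditions: CN = 87 (no AMC adjustment).
Max retention: S = 1000/87 − 10 = 130/87 in (≈ 1.494 in)
Ia = 0.2S: 0.2·1.494 = 0.299 in (exactly 26/87)
P − Ia = 7.710 − 0.299 = 64477/8700 ≈ 7.411 in (> 0, runoff occurs)
Runoff Q = (P−Ia)²/(P−Ia+S) = (7.411)²/(7.411+1.494) = 4157283529/674049900 ≈ 6.168 in

Q = 4157283529/674049900 in ≈ 6.168 in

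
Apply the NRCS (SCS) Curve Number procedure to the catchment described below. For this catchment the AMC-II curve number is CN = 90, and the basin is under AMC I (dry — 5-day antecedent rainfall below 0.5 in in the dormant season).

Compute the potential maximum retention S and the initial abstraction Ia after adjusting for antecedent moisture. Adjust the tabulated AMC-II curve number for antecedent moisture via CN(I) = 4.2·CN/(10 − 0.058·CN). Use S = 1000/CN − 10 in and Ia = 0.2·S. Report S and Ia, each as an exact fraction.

S = 500/189 in ≈ 2.646 in; Ia = 100/189 in ≈ 0.529 in

Adjust CN=90 to AMC I: 4.2·90/(10 − 0.058·90) → 378 ÷ (239/50) = 18900/239 ≈ 79.079
S = 1000/(18900/239) − 10 = 500/189 in ≈ 2.646 in
Initial abstraction Ia = S/5 = (500/189)/5 = 100/189 ≈ 0.529 in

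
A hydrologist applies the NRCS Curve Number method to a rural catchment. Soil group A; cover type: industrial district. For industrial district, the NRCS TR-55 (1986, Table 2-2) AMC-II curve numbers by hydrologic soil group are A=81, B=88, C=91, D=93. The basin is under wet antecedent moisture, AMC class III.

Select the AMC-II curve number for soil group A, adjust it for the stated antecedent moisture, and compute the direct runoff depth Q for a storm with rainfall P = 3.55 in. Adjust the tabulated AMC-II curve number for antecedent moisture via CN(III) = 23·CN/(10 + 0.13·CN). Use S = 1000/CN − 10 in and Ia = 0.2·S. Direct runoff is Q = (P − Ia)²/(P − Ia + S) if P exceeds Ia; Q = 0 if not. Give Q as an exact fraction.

Q = 15543356929/6061195980 in ≈ 2.564 in

NRCS table: industrial district, soil group A → CN(II) = 81
Adjust CN=81 to AMC III: 23·81/(10 + 0.13·81) → 1863 ÷ (2053/100) = 186300/2053 ≈ 90.745
S = 1000/(186300/2053) − 10 = 1900/1863 in ≈ 1.020 in
Initial abstraction Ia = S/5 = (1900/1863)/5 = 380/1863 ≈ 0.204 in
P − Ia = 3.550 − 0.204 = 124673/37260 ≈ 3.346 in (> 0, runoff occurs)
Runoff Q = (P−Ia)²/(P−Ia+S) = (3.346)²/(3.346+1.020) = 15543356929/6061195980 ≈ 2.564 in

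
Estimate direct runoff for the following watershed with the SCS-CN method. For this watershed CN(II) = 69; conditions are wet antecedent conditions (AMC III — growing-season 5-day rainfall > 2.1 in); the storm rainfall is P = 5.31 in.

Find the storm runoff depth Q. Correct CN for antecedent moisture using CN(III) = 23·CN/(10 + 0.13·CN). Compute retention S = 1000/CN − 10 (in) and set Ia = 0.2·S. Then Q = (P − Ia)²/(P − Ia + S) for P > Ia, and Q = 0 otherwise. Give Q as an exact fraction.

Q = 609487805809/173093613900 in ≈ 3.521 in

Wet (AMC III): CN(III) = 23·69/(10 + 0.13·69) = 1587/(1897/100) = 158700/1897 ≈ 83.658
S = 1000/(158700/1897) − 10 = 3100/1587 in ≈ 1.953 in
Initial abstraction Ia = S/5 = (3100/1587)/5 = 620/1587 ≈ 0.391 in
Since P=5.310 > Ia=0.391: effective rainfall P−Ia = 780697/158700 in
Runoff Q = (P−Ia)²/(P−Ia+S) = (4.919)²/(4.919+1.953) = 609487805809/173093613900 ≈ 3.521 in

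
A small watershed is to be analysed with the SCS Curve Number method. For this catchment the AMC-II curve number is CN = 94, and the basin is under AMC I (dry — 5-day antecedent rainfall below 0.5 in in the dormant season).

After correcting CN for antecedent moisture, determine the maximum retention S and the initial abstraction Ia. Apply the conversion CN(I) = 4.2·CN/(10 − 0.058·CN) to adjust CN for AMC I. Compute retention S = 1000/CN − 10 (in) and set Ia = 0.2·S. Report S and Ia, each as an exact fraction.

S = 500/329 in ≈ 1.520 in; Ia = 100/329 in ≈ 0.304 in

Dry (AMC I): CN(I) = 4.2·94/(10 − 0.058·94) = (1974/5)/(1137/250) = 32900/379 ≈ 86.807
Retention S: 1000/CN − 10 with CN=86.807 → S = 500/329 ≈ 1.520 in
Ia = 0.2·(500/329) = 100/329 in ≈ 0.304 in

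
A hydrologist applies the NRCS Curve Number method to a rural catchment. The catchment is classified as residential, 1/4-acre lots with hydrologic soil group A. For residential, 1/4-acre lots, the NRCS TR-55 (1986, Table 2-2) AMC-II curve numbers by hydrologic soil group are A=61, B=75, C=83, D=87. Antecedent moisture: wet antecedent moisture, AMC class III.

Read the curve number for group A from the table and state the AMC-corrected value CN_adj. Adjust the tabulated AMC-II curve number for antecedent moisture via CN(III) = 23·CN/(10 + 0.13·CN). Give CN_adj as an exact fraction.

NRCS table: residential, 1/4-acre lots, soil group A → CN(II) = 61
Wet (AMC III): CN(III) = 23·61/(10 + 0.13·61) = 1403/(1793/100) = 140300/1793 ≈ 78.249

CN_adj = 140300/1793 ≈ 78.249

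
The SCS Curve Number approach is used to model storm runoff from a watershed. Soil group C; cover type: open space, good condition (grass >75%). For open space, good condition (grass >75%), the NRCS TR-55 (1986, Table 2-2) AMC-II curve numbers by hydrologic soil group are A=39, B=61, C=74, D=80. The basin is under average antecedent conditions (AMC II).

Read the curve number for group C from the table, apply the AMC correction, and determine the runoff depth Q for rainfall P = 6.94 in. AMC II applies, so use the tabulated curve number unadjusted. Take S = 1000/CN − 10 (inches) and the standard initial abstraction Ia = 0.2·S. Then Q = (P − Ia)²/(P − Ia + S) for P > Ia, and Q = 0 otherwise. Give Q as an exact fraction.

NRCS table: open space, good condition (grass >75%), soil group C → CN(II) = 74
Average conditions: CN = 74 (no AMC adjustment).
S = 1000/74 − 10 = 130/37 in ≈ 3.514 in
Ia = 0.2·(130/37) = 26/37 in ≈ 0.703 in
Excess rainfall: 6.940 − 0.703 = 6.237 in; P > Ia so Q > 0
Q: (11539/1850)² ÷ (18039/1850) = 133148521/33372150 in (≈ 3.990 in)

Q = 133148521/33372150 in ≈ 3.990 in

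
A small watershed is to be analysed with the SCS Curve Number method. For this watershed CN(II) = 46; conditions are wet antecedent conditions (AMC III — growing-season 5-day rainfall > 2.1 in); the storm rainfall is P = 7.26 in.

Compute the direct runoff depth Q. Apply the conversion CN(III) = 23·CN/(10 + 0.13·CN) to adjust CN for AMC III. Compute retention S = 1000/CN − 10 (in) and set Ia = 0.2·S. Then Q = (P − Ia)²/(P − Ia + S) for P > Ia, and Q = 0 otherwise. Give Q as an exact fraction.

Q = 9077970243/2645238050 in ≈ 3.432 in

Adjust CN=46 to AMC III: 23·46/(10 + 0.13·46) → 1058 ÷ (799/50) = 52900/799 ≈ 66.208
Retention S: 1000/CN − 10 with CN=66.208 → S = 2700/529 ≈ 5.104 in
Ia = 0.2S: 0.2·5.104 = 1.021 in (exactly 540/529)
Since P=7.260 > Ia=1.021: effective rainfall P−Ia = 165027/26450 in
Q = (165027/26450)²/((165027/26450) + 2700/529) = (27233910729/699602500)/(300027/26450) = 9077970243/2645238050 in ≈ 3.432 in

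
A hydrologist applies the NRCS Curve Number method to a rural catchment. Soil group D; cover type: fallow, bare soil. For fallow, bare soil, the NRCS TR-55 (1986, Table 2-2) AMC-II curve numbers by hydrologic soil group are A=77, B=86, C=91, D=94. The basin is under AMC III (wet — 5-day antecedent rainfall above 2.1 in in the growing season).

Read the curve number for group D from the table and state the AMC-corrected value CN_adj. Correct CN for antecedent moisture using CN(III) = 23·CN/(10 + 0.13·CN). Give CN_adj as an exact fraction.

NRCS table: fallow, bare soil, soil group D → CN(II) = 94
Wet (AMC III): CN(III) = 23·94/(10 + 0.13·94) = 2162/(1111/50) = 108100/1111 ≈ 97.300

CN_adj = 108100/1111 ≈ 97.300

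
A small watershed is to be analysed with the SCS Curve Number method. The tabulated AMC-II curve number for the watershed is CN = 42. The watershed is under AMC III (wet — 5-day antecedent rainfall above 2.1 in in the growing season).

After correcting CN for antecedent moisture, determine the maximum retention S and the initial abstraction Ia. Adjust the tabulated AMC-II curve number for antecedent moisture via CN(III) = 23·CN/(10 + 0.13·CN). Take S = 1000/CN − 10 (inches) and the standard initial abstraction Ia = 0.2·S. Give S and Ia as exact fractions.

S = 2900/483 in ≈ 6.004 in; Ia = 580/483 in ≈ 1.201 in

Adjust CN=42 to AMC III: 23·42/(10 + 0.13·42) → 966 ÷ (773/50) = 48300/773 ≈ 62.484
Retention S: 1000/CN − 10 with CN=62.484 → S = 2900/483 ≈ 6.004 in
Initial abstraction Ia = S/5 = (2900/483)/5 = 580/483 ≈ 1.201 in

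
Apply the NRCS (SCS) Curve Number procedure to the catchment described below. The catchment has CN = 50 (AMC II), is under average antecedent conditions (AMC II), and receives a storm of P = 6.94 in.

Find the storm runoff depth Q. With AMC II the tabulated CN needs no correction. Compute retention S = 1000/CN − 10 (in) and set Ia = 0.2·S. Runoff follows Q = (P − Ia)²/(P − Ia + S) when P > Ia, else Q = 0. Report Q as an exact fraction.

Average conditions: CN = 50 (no AMC adjustment).
Retention S: 1000/CN − 10 with CN=50.000 → S = 10 ≈ 10.000 in
Initial abstraction Ia = S/5 = 10/5 = 2 ≈ 2.000 in
Since P=6.940 > Ia=2.000: effective rainfall P−Ia = 247/50 in
Q: (247/50)² ÷ (747/50) = 61009/37350 in (≈ 1.633 in)

Q = 61009/37350 in ≈ 1.633 in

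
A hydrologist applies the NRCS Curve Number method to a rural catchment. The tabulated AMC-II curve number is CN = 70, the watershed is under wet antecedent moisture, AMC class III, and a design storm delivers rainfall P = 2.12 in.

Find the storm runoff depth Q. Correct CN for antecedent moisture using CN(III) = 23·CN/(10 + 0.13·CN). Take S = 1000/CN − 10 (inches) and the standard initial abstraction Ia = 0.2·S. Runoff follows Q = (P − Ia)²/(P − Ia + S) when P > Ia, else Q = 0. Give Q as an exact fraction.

Q = 49463089/58495325 in ≈ 0.846 in

Adjust CN=70 to AMC III: 23·70/(10 + 0.13·70) → 1610 ÷ (191/10) = 16100/191 ≈ 84.293
Max retention: S = 1000/(16100/191) − 10 = 300/161 in (≈ 1.863 in)
Initial abstraction Ia = S/5 = (300/161)/5 = 60/161 ≈ 0.373 in
Since P=2.120 > Ia=0.373: effective rainfall P−Ia = 7033/4025 in
Q = (7033/4025)²/((7033/4025) + 300/161) = (49463089/16200625)/(14533/4025) = 49463089/58495325 in ≈ 0.846 in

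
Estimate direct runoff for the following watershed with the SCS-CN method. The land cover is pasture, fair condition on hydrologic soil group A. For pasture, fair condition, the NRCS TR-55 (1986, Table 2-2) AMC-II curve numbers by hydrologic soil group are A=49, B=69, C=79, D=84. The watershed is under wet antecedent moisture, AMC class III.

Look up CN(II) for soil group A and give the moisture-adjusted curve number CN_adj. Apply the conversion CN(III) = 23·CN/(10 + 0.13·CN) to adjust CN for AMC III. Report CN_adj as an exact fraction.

CN_adj = 112700/1637 ≈ 68.845

NRCS table: pasture, fair condition, soil group A → CN(II) = 49
Adjust CN=49 to AMC III: 23·49/(10 + 0.13·49) → 1127 ÷ (1637/100) = 112700/1637 ≈ 68.845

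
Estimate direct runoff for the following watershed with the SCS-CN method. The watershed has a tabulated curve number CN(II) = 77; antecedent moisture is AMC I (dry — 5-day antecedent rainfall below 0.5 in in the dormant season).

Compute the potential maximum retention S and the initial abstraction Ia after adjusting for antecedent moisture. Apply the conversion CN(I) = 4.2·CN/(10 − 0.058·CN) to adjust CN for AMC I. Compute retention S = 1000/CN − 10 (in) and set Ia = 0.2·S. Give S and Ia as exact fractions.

S = 11500/1617 in ≈ 7.112 in; Ia = 2300/1617 in ≈ 1.422 in

CN(I) from CN(II)=77: (4.2·77)/(10 − 0.058·77) = 161700/2767 ≈ 58.439
Max retention: S = 1000/(161700/2767) − 10 = 11500/1617 in (≈ 7.112 in)
Ia = 0.2S: 0.2·7.112 = 1.422 in (exactly 2300/1617)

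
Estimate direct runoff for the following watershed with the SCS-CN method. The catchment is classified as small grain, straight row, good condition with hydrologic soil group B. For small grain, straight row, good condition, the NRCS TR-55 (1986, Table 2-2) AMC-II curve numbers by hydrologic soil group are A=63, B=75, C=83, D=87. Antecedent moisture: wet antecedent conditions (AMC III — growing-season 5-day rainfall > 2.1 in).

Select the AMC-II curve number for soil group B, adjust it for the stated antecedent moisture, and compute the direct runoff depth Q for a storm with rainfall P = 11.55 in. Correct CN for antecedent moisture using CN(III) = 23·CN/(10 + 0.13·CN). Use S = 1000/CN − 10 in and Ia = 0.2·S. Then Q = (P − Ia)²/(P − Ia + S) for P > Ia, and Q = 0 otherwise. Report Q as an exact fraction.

Q = 241460521/24203820 in ≈ 9.976 in

NRCS table: small grain, straight row, good condition, soil group B → CN(II) = 75
CN(III) from CN(II)=75: (23·75)/(10 + 0.13·75) = 6900/79 ≈ 87.342
Retention S: 1000/CN − 10 with CN=87.342 → S = 100/69 ≈ 1.449 in
Initial abstraction Ia = S/5 = (100/69)/5 = 20/69 ≈ 0.290 in
Excess rainfall: 11.550 − 0.290 = 11.260 in; P > Ia so Q > 0
Q: (15539/1380)² ÷ (17539/1380) = 241460521/24203820 in (≈ 9.976 in)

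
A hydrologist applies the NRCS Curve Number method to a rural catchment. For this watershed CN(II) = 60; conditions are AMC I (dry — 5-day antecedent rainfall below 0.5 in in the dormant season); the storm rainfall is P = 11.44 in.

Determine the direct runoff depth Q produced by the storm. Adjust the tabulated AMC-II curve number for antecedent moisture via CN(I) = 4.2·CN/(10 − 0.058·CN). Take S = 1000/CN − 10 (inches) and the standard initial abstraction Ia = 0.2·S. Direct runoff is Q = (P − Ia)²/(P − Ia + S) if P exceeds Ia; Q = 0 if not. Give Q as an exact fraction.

Dry (AMC I): CN(I) = 4.2·60/(10 − 0.058·60) = 252/(163/25) = 6300/163 ≈ 38.650
S = 1000/(6300/163) − 10 = 1000/63 in ≈ 15.873 in
Ia = 0.2·(1000/63) = 200/63 in ≈ 3.175 in
Excess rainfall: 11.440 − 3.175 = 8.265 in; P > Ia so Q > 0
Runoff Q = (P−Ia)²/(P−Ia+S) = (8.265)²/(8.265+15.873) = 84734162/29939175 ≈ 2.830 in

Q = 84734162/29939175 in ≈ 2.830 in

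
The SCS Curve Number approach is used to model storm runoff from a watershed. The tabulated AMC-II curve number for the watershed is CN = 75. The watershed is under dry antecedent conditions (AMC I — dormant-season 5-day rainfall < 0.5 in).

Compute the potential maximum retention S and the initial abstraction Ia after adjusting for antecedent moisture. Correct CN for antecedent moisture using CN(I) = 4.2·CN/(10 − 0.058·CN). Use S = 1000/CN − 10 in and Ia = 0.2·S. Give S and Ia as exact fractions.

Dry (AMC I): CN(I) = 4.2·75/(10 − 0.058·75) = 315/(113/20) = 6300/113 ≈ 55.752
Max retention: S = 1000/(6300/113) − 10 = 500/63 in (≈ 7.937 in)
Ia = 0.2·(500/63) = 100/63 in ≈ 1.587 in

S = 500/63 in ≈ 7.937 in; Ia = 100/63 in ≈ 1.587 in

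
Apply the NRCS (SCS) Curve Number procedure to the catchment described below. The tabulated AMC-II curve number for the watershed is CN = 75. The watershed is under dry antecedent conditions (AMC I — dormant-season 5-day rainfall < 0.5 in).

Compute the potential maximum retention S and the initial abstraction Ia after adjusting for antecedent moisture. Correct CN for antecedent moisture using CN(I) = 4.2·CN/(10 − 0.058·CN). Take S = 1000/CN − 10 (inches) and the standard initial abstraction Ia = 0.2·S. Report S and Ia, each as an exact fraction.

S = 500/63 in ≈ 7.937 in; Ia = 100/63 in ≈ 1.587 in

Adjust CN=75 to AMC I: 4.2·75/(10 − 0.058·75) → 315 ÷ (113/20) = 6300/113 ≈ 55.752
S = 1000/(6300/113) − 10 = 500/63 in ≈ 7.937 in
Ia = 0.2S: 0.2·7.937 = 1.587 in (exactly 100/63)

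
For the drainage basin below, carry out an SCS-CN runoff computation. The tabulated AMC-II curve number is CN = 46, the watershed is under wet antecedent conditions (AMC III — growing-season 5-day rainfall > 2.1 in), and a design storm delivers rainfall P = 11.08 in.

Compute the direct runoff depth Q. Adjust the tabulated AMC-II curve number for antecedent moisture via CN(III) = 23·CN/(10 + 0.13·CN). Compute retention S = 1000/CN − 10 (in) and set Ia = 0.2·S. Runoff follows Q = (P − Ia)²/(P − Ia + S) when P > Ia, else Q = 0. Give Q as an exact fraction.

Q = 17697779089/2652048925 in ≈ 6.673 in

Adjust CN=46 to AMC III: 23·46/(10 + 0.13·46) → 1058 ÷ (799/50) = 52900/799 ≈ 66.208
Max retention: S = 1000/(52900/799) − 10 = 2700/529 in (≈ 5.104 in)
Initial abstraction Ia = S/5 = (2700/529)/5 = 540/529 ≈ 1.021 in
P − Ia = 11.080 − 1.021 = 133033/13225 ≈ 10.059 in (> 0, runoff occurs)
Q = (133033/13225)²/((133033/13225) + 2700/529) = (17697779089/174900625)/(200533/13225) = 17697779089/2652048925 in ≈ 6.673 in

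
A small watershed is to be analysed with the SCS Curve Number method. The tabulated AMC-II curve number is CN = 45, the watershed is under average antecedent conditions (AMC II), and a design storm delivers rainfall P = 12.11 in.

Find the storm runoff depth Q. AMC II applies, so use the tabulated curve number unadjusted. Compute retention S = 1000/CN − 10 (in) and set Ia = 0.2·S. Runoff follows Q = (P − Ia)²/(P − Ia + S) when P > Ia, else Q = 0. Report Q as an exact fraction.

Q = 75672601/17729100 in ≈ 4.268 in

CN(II) = 45; AMC II needs no correction.
Max retention: S = 1000/45 − 10 = 110/9 in (≈ 12.222 in)
Initial abstraction Ia = S/5 = (110/9)/5 = 22/9 ≈ 2.444 in
Excess rainfall: 12.110 − 2.444 = 9.666 in; P > Ia so Q > 0
Q: (8699/900)² ÷ (19699/900) = 75672601/17729100 in (≈ 4.268 in)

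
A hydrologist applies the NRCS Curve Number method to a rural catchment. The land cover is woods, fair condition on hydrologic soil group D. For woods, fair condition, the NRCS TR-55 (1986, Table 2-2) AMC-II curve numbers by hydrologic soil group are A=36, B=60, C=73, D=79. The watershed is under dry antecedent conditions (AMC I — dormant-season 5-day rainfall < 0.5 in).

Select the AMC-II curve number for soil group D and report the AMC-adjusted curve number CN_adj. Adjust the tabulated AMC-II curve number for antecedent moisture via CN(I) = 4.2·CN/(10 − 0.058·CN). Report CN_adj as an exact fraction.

NRCS table: woods, fair condition, soil group D → CN(II) = 79
CN(I) from CN(II)=79: (4.2·79)/(10 − 0.058·79) = 7900/129 ≈ 61.240

CN_adj = 7900/129 ≈ 61.240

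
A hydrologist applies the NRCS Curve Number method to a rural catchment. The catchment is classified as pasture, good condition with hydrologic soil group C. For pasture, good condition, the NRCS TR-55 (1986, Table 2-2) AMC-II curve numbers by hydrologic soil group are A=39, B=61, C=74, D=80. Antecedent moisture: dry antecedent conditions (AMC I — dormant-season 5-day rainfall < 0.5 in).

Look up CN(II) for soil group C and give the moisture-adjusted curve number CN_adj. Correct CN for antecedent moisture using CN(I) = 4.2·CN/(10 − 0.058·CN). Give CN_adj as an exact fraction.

CN_adj = 77700/1427 ≈ 54.450

NRCS table: pasture, good condition, soil group C → CN(II) = 74
Adjust CN=74 to AMC I: 4.2·74/(10 − 0.058·74) → (1554/5) ÷ (1427/250) = 77700/1427 ≈ 54.450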